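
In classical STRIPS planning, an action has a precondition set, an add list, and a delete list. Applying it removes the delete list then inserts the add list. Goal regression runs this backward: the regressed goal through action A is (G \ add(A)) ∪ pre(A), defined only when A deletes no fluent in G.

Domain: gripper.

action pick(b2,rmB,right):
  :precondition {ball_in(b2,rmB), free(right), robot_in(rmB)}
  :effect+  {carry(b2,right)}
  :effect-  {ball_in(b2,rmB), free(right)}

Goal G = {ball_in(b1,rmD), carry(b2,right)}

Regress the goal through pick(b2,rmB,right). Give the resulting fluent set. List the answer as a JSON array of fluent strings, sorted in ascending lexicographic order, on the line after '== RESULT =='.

Compute (G \ add) ∪ pre:
  G ∩ del = {}  (empty — regression defined)
  G \ add = {ball_in(b1,rmD), carry(b2,right)} \ {carry(b2,right)} = {ball_in(b1,rmD)}
  ∪ pre   = {ball_in(b1,rmD)} ∪ {ball_in(b2,rmB), free(right), robot_in(rmB)}
          = {ball_in(b1,rmD), ball_in(b2,rmB), free(right), robot_in(rmB)}

== RESULT ==
["ball_in(b1,rmD)", "ball_in(b2,rmB)", "free(right)", "robot_in(rmB)"]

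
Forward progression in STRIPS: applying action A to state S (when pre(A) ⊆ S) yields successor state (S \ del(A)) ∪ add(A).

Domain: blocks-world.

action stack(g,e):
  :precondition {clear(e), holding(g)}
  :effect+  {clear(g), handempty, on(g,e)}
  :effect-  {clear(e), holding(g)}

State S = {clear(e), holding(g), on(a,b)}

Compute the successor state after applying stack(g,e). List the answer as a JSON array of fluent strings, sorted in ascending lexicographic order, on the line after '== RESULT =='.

Progress:
  pre ⊆ S: {clear(e), holding(g)} ⊆ S  — applicable
  S \ del = {on(a,b)}
  ∪ add   = {clear(g), handempty, on(a,b), on(g,e)}

== RESULT ==
["clear(g)", "handempty", "on(a,b)", "on(g,e)"]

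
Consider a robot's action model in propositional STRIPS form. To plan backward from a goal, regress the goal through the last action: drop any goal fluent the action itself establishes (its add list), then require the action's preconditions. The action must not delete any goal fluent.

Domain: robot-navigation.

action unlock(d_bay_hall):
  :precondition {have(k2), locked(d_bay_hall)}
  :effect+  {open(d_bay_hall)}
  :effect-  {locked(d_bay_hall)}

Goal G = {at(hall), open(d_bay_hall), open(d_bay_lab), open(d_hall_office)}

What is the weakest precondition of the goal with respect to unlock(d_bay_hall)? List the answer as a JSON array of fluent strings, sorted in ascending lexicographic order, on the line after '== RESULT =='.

Regress:
  G ∩ del = {}  (empty — regression defined)
  G \ add = {at(hall), open(d_bay_hall), open(d_bay_lab), open(d_hall_office)} \ {open(d_bay_hall)} = {at(hall), open(d_bay_lab), open(d_hall_office)}
  ∪ pre   = {at(hall), open(d_bay_lab), open(d_hall_office)} ∪ {have(k2), locked(d_bay_hall)}
          = {at(hall), have(k2), locked(d_bay_hall), open(d_bay_lab), open(d_hall_office)}

== RESULT ==
["at(hall)", "have(k2)", "locked(d_bay_hall)", "open(d_bay_lab)", "open(d_hall_office)"]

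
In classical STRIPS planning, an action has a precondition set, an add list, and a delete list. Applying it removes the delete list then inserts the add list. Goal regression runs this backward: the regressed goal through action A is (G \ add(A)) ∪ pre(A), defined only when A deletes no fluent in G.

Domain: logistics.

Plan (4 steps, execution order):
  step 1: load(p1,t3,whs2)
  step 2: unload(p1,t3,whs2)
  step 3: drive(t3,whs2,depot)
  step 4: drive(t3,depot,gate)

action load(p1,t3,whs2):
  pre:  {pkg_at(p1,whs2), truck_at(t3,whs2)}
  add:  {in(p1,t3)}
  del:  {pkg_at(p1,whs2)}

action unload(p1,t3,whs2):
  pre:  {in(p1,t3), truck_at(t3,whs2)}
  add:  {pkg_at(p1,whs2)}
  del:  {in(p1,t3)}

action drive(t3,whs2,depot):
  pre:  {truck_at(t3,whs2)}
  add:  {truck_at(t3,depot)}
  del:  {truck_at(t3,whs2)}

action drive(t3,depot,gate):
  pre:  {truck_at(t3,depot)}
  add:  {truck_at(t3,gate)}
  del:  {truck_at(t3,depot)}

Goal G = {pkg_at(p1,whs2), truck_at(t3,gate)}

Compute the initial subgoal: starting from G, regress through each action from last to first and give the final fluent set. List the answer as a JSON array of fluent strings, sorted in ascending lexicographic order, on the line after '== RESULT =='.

Work backward from the goal:
  through step 4 (drive(t3,depot,gate)): drop {truck_at(t3,gate)}, keep {pkg_at(p1,whs2)}, require {truck_at(t3,depot)}
    → {pkg_at(p1,whs2), truck_at(t3,depot)}
  through step 3 (drive(t3,whs2,depot)): drop {truck_at(t3,depot)}, keep {pkg_at(p1,whs2)}, require {truck_at(t3,whs2)}
    → {pkg_at(p1,whs2), truck_at(t3,whs2)}
  through step 2 (unload(p1,t3,whs2)): drop {pkg_at(p1,whs2)}, keep {truck_at(t3,whs2)}, require {in(p1,t3), truck_at(t3,whs2)}
    → {in(p1,t3), truck_at(t3,whs2)}
  through step 1 (load(p1,t3,whs2)): drop {in(p1,t3)}, keep {truck_at(t3,whs2)}, require {pkg_at(p1,whs2), truck_at(t3,whs2)}
    → {pkg_at(p1,whs2), truck_at(t3,whs2)}

== RESULT ==
["pkg_at(p1,whs2)", "truck_at(t3,whs2)"]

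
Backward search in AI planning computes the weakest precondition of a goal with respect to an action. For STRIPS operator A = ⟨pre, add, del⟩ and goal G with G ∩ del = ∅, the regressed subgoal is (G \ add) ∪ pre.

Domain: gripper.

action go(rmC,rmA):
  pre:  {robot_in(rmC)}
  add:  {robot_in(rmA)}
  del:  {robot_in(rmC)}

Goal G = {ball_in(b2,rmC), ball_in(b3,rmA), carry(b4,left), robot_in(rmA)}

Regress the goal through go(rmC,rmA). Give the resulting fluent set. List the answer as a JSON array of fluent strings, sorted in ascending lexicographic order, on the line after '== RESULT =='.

Regress:
  G ∩ del = {}  (empty — regression defined)
  G \ add = {ball_in(b2,rmC), ball_in(b3,rmA), carry(b4,left), robot_in(rmA)} \ {robot_in(rmA)} = {ball_in(b2,rmC), ball_in(b3,rmA), carry(b4,left)}
  ∪ pre   = {ball_in(b2,rmC), ball_in(b3,rmA), carry(b4,left)} ∪ {robot_in(rmC)}
          = {ball_in(b2,rmC), ball_in(b3,rmA), carry(b4,left), robot_in(rmC)}

== RESULT ==
["ball_in(b2,rmC)", "ball_in(b3,rmA)", "carry(b4,left)", "robot_in(rmC)"]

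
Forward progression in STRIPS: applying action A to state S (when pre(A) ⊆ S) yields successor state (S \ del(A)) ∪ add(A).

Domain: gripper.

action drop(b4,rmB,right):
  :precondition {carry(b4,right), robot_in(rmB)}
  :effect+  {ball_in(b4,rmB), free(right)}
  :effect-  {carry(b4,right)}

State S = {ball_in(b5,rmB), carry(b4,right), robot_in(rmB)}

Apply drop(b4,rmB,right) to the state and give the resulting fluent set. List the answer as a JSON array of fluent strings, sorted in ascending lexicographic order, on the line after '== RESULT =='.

Progress:
  pre ⊆ S: {carry(b4,right), robot_in(rmB)} ⊆ S  — applicable
  S \ del = {ball_in(b5,rmB), robot_in(rmB)}
  ∪ add   = {ball_in(b4,rmB), ball_in(b5,rmB), free(right), robot_in(rmB)}

== RESULT ==
["ball_in(b4,rmB)", "ball_in(b5,rmB)", "free(right)", "robot_in(rmB)"]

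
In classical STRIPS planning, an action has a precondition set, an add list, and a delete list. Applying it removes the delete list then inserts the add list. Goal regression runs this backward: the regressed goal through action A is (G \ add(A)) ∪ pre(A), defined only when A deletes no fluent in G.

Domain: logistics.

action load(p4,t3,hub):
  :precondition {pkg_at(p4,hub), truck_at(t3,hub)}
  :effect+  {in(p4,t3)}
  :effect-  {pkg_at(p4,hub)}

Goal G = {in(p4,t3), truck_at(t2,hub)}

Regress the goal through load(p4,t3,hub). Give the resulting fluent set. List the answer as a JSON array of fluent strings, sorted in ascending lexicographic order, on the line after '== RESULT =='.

Compute (G \ add) ∪ pre:
  G ∩ del = {}  (empty — regression defined)
  G \ add = {in(p4,t3), truck_at(t2,hub)} \ {in(p4,t3)} = {truck_at(t2,hub)}
  ∪ pre   = {truck_at(t2,hub)} ∪ {pkg_at(p4,hub), truck_at(t3,hub)}
          = {pkg_at(p4,hub), truck_at(t2,hub), truck_at(t3,hub)}

== RESULT ==
["pkg_at(p4,hub)", "truck_at(t2,hub)", "truck_at(t3,hub)"]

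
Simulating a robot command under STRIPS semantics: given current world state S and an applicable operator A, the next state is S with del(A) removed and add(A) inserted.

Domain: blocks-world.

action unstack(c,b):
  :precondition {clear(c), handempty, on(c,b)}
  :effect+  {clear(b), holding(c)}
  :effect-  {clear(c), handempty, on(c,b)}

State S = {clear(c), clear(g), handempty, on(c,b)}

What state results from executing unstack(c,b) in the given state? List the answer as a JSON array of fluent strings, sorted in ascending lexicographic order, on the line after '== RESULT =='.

Progress:
  pre ⊆ S: {clear(c), handempty, on(c,b)} ⊆ S  — applicable
  S \ del = {clear(g)}
  ∪ add   = {clear(b), clear(g), holding(c)}

== RESULT ==
["clear(b)", "clear(g)", "holding(c)"]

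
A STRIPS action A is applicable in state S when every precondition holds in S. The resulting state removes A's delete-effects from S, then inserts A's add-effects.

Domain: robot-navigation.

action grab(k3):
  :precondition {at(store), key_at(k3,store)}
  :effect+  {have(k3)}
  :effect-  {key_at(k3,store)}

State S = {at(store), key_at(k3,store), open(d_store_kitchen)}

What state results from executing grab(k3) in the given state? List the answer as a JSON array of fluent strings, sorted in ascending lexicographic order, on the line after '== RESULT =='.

Compute (S \ del) ∪ add:
  pre ⊆ S: {at(store), key_at(k3,store)} ⊆ S  — applicable
  S \ del = {at(store), open(d_store_kitchen)}
  ∪ add   = {at(store), have(k3), open(d_store_kitchen)}

== RESULT ==
["at(store)", "have(k3)", "open(d_store_kitchen)"]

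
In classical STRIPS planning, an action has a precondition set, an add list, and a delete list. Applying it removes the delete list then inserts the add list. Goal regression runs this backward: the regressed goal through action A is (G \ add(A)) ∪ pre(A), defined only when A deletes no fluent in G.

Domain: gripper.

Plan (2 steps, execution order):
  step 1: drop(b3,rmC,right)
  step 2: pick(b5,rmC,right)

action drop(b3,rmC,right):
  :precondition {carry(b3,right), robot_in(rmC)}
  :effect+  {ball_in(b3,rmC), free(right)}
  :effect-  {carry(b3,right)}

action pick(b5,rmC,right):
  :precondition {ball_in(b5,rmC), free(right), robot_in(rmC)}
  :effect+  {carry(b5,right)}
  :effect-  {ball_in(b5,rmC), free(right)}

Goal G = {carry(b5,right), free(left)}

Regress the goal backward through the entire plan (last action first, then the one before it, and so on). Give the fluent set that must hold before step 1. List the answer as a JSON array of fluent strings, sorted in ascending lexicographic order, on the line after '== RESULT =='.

Work backward from the goal:
  through step 2 (pick(b5,rmC,right)): drop {carry(b5,right)}, keep {free(left)}, require {ball_in(b5,rmC), free(right), robot_in(rmC)}
    → {ball_in(b5,rmC), free(left), free(right), robot_in(rmC)}
  through step 1 (drop(b3,rmC,right)): drop {free(right)}, keep {ball_in(b5,rmC), free(left), robot_in(rmC)}, require {carry(b3,right), robot_in(rmC)}
    → {ball_in(b5,rmC), carry(b3,right), free(left), robot_in(rmC)}

== RESULT ==
["ball_in(b5,rmC)", "carry(b3,right)", "free(left)", "robot_in(rmC)"]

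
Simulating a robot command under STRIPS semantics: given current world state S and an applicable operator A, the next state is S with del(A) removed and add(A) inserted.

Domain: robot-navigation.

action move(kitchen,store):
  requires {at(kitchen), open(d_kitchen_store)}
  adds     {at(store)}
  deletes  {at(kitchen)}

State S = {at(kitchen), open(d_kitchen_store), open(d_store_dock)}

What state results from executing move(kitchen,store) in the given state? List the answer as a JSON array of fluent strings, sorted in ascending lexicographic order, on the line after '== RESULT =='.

Compute (S \ del) ∪ add:
  pre ⊆ S: {at(kitchen), open(d_kitchen_store)} ⊆ S  — applicable
  S \ del = {open(d_kitchen_store), open(d_store_dock)}
  ∪ add   = {at(store), open(d_kitchen_store), open(d_store_dock)}

== RESULT ==
["at(store)", "open(d_kitchen_store)", "open(d_store_dock)"]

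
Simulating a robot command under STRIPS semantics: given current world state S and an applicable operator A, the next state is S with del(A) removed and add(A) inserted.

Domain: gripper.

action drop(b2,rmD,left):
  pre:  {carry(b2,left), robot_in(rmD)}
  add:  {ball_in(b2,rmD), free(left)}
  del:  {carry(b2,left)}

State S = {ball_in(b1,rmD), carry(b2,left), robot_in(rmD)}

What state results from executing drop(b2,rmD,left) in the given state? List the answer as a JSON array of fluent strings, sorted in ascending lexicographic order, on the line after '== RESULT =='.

Progress:
  pre ⊆ S: {carry(b2,left), robot_in(rmD)} ⊆ S  — applicable
  S \ del = {ball_in(b1,rmD), robot_in(rmD)}
  ∪ add   = {ball_in(b1,rmD), ball_in(b2,rmD), free(left), robot_in(rmD)}

== RESULT ==
["ball_in(b1,rmD)", "ball_in(b2,rmD)", "free(left)", "robot_in(rmD)"]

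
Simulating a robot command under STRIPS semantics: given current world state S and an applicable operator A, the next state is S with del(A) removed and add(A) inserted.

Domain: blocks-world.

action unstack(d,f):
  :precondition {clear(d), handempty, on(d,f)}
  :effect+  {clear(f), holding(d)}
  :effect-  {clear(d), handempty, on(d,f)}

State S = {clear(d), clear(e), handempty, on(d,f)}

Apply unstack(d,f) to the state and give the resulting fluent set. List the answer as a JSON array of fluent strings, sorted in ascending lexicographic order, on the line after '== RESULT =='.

Compute (S \ del) ∪ add:
  pre ⊆ S: {clear(d), handempty, on(d,f)} ⊆ S  — applicable
  S \ del = {clear(e)}
  ∪ add   = {clear(e), clear(f), holding(d)}

== RESULT ==
["clear(e)", "clear(f)", "holding(d)"]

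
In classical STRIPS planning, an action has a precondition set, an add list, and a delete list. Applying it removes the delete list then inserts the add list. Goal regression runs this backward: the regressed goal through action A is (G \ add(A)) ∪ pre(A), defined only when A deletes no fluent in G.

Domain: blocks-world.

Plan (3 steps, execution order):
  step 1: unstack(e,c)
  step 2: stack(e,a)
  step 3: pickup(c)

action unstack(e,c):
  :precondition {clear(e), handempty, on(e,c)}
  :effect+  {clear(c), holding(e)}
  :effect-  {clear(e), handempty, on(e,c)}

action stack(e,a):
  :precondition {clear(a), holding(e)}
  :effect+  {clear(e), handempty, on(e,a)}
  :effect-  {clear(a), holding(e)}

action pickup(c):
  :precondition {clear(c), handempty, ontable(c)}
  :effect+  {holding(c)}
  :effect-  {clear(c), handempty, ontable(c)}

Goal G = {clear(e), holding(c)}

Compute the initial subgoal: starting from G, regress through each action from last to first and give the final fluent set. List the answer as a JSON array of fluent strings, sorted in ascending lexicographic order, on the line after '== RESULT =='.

Work backward from the goal:
  through step 3 (pickup(c)): drop {holding(c)}, keep {clear(e)}, require {clear(c), handempty, ontable(c)}
    → {clear(c), clear(e), handempty, ontable(c)}
  through step 2 (stack(e,a)): drop {clear(e), handempty}, keep {clear(c), ontable(c)}, require {clear(a), holding(e)}
    → {clear(a), clear(c), holding(e), ontable(c)}
  through step 1 (unstack(e,c)): drop {clear(c), holding(e)}, keep {clear(a), ontable(c)}, require {clear(e), handempty, on(e,c)}
    → {clear(a), clear(e), handempty, on(e,c), ontable(c)}

== RESULT ==
["clear(a)", "clear(e)", "handempty", "on(e,c)", "ontable(c)"]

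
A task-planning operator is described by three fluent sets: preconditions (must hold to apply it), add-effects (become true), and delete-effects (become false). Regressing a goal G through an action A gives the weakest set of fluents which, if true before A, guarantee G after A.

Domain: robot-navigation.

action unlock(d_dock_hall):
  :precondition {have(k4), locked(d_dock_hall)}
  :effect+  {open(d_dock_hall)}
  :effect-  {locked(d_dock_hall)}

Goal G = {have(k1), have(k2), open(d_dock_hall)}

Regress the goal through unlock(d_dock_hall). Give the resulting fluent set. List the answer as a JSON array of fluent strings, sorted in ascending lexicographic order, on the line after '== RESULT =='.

Compute (G \ add) ∪ pre:
  G ∩ del = {}  (empty — regression defined)
  G \ add = {have(k1), have(k2), open(d_dock_hall)} \ {open(d_dock_hall)} = {have(k1), have(k2)}
  ∪ pre   = {have(k1), have(k2)} ∪ {have(k4), locked(d_dock_hall)}
          = {have(k1), have(k2), have(k4), locked(d_dock_hall)}

== RESULT ==
["have(k1)", "have(k2)", "have(k4)", "locked(d_dock_hall)"]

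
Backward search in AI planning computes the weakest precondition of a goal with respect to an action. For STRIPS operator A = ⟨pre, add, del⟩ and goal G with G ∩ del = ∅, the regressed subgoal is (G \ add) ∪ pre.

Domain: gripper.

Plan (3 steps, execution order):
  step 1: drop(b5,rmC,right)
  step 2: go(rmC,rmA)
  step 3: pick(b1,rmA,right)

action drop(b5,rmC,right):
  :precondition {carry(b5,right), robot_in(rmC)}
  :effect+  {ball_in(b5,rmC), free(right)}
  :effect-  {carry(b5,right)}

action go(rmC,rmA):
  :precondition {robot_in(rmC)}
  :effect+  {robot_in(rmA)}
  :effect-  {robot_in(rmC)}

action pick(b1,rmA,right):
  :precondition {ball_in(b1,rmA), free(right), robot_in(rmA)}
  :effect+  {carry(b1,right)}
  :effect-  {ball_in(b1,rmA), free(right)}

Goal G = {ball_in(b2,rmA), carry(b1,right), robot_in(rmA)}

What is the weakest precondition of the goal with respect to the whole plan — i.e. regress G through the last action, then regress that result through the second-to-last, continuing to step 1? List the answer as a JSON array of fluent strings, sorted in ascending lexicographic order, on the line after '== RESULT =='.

Regress step by step:
  through step 3 (pick(b1,rmA,right)): drop {carry(b1,right)}, keep {ball_in(b2,rmA), robot_in(rmA)}, require {ball_in(b1,rmA), free(right), robot_in(rmA)}
    → {ball_in(b1,rmA), ball_in(b2,rmA), free(right), robot_in(rmA)}
  through step 2 (go(rmC,rmA)): drop {robot_in(rmA)}, keep {ball_in(b1,rmA), ball_in(b2,rmA), free(right)}, require {robot_in(rmC)}
    → {ball_in(b1,rmA), ball_in(b2,rmA), free(right), robot_in(rmC)}
  through step 1 (drop(b5,rmC,right)): drop {free(right)}, keep {ball_in(b1,rmA), ball_in(b2,rmA), robot_in(rmC)}, require {carry(b5,right), robot_in(rmC)}
    → {ball_in(b1,rmA), ball_in(b2,rmA), carry(b5,right), robot_in(rmC)}

== RESULT ==
["ball_in(b1,rmA)", "ball_in(b2,rmA)", "carry(b5,right)", "robot_in(rmC)"]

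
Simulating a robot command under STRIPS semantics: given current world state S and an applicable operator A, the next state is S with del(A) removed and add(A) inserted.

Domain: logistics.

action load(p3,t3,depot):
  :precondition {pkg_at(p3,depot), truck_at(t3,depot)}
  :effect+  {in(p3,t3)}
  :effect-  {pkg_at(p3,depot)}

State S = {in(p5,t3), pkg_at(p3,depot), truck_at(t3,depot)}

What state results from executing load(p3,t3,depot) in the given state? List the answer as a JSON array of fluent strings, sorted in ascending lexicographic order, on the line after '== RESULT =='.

Compute (S \ del) ∪ add:
  pre ⊆ S: {pkg_at(p3,depot), truck_at(t3,depot)} ⊆ S  — applicable
  S \ del = {in(p5,t3), truck_at(t3,depot)}
  ∪ add   = {in(p3,t3), in(p5,t3), truck_at(t3,depot)}

== RESULT ==
["in(p3,t3)", "in(p5,t3)", "truck_at(t3,depot)"]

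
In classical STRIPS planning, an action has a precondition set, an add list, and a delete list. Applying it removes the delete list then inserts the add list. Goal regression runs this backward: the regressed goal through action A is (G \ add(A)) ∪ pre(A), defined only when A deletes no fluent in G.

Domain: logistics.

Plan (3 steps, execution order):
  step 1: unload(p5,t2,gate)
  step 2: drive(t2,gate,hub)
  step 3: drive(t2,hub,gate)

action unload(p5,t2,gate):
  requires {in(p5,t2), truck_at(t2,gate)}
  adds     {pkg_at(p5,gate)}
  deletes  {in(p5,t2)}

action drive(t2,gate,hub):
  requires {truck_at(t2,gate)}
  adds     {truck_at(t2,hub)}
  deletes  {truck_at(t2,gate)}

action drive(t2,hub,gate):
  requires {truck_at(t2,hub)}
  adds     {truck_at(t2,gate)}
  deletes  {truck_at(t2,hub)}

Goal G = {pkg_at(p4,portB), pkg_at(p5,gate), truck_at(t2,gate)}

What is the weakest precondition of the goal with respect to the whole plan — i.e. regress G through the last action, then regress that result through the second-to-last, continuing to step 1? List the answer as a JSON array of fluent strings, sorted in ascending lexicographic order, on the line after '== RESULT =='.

Regress step by step:
  through step 3 (drive(t2,hub,gate)): drop {truck_at(t2,gate)}, keep {pkg_at(p4,portB), pkg_at(p5,gate)}, require {truck_at(t2,hub)}
    → {pkg_at(p4,portB), pkg_at(p5,gate), truck_at(t2,hub)}
  through step 2 (drive(t2,gate,hub)): drop {truck_at(t2,hub)}, keep {pkg_at(p4,portB), pkg_at(p5,gate)}, require {truck_at(t2,gate)}
    → {pkg_at(p4,portB), pkg_at(p5,gate), truck_at(t2,gate)}
  through step 1 (unload(p5,t2,gate)): drop {pkg_at(p5,gate)}, keep {pkg_at(p4,portB), truck_at(t2,gate)}, require {in(p5,t2), truck_at(t2,gate)}
    → {in(p5,t2), pkg_at(p4,portB), truck_at(t2,gate)}

== RESULT ==
["in(p5,t2)", "pkg_at(p4,portB)", "truck_at(t2,gate)"]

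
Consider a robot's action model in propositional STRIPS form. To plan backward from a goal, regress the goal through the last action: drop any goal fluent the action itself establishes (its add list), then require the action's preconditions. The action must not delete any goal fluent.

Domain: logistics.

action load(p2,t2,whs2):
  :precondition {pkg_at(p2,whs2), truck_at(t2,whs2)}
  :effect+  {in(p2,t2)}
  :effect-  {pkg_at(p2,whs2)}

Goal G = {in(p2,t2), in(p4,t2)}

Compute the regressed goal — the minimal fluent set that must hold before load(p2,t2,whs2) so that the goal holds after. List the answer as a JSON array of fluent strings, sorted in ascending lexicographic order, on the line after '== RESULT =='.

Compute (G \ add) ∪ pre:
  G ∩ del = {}  (empty — regression defined)
  G \ add = {in(p2,t2), in(p4,t2)} \ {in(p2,t2)} = {in(p4,t2)}
  ∪ pre   = {in(p4,t2)} ∪ {pkg_at(p2,whs2), truck_at(t2,whs2)}
          = {in(p4,t2), pkg_at(p2,whs2), truck_at(t2,whs2)}

== RESULT ==
["in(p4,t2)", "pkg_at(p2,whs2)", "truck_at(t2,whs2)"]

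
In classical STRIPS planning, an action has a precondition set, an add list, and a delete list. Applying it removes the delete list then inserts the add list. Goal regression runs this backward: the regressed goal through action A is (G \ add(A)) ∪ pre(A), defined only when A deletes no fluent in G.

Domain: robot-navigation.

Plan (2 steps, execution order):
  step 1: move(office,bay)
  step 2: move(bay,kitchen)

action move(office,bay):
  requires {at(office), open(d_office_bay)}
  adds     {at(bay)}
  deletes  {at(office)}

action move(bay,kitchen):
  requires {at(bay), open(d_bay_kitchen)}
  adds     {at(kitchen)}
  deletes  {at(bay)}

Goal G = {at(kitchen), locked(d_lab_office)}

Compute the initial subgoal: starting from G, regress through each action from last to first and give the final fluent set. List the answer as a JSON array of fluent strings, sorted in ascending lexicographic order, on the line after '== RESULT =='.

Work backward from the goal:
  through step 2 (move(bay,kitchen)): drop {at(kitchen)}, keep {locked(d_lab_office)}, require {at(bay), open(d_bay_kitchen)}
    → {at(bay), locked(d_lab_office), open(d_bay_kitchen)}
  through step 1 (move(office,bay)): drop {at(bay)}, keep {locked(d_lab_office), open(d_bay_kitchen)}, require {at(office), open(d_office_bay)}
    → {at(office), locked(d_lab_office), open(d_bay_kitchen), open(d_office_bay)}

== RESULT ==
["at(office)", "locked(d_lab_office)", "open(d_bay_kitchen)", "open(d_office_bay)"]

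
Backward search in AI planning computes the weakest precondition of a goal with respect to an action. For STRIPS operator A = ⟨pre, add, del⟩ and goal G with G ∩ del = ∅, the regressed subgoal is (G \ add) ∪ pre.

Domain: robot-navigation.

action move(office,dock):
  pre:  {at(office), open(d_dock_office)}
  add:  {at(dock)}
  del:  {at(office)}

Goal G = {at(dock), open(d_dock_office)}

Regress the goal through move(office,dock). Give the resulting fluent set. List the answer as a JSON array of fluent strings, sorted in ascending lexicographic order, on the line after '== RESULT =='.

Regress:
  G ∩ del = {}  (empty — regression defined)
  G \ add = {at(dock), open(d_dock_office)} \ {at(dock)} = {open(d_dock_office)}
  ∪ pre   = {open(d_dock_office)} ∪ {at(office), open(d_dock_office)}
          = {at(office), open(d_dock_office)}

== RESULT ==
["at(office)", "open(d_dock_office)"]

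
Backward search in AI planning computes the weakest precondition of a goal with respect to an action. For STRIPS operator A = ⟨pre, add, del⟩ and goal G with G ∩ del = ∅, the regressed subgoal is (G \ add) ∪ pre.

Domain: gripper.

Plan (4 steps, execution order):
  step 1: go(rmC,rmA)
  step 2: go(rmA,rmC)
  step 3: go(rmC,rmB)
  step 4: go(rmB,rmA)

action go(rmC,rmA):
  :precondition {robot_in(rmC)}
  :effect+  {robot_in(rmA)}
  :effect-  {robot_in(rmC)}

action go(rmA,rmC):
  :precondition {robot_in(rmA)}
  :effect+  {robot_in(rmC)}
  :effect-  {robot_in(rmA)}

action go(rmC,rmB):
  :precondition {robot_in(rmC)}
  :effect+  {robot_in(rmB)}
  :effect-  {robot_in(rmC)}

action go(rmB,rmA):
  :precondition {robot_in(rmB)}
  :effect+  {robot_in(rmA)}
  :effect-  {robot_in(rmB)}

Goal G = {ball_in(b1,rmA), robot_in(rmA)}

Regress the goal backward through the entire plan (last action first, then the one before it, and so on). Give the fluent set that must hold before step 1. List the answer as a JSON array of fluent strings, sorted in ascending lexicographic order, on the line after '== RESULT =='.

Regress step by step:
  through step 4 (go(rmB,rmA)): drop {robot_in(rmA)}, keep {ball_in(b1,rmA)}, require {robot_in(rmB)}
    → {ball_in(b1,rmA), robot_in(rmB)}
  through step 3 (go(rmC,rmB)): drop {robot_in(rmB)}, keep {ball_in(b1,rmA)}, require {robot_in(rmC)}
    → {ball_in(b1,rmA), robot_in(rmC)}
  through step 2 (go(rmA,rmC)): drop {robot_in(rmC)}, keep {ball_in(b1,rmA)}, require {robot_in(rmA)}
    → {ball_in(b1,rmA), robot_in(rmA)}
  through step 1 (go(rmC,rmA)): drop {robot_in(rmA)}, keep {ball_in(b1,rmA)}, require {robot_in(rmC)}
    → {ball_in(b1,rmA), robot_in(rmC)}

== RESULT ==
["ball_in(b1,rmA)", "robot_in(rmC)"]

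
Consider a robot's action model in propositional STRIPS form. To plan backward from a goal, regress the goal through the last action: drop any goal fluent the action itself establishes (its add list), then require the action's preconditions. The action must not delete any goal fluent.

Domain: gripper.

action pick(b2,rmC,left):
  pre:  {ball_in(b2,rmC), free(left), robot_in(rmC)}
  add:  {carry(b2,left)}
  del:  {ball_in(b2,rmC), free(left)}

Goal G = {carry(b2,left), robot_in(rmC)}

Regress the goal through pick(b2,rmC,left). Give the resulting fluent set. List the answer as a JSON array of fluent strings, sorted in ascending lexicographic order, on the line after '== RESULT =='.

Regress:
  G ∩ del = {}  (empty — regression defined)
  G \ add = {carry(b2,left), robot_in(rmC)} \ {carry(b2,left)} = {robot_in(rmC)}
  ∪ pre   = {robot_in(rmC)} ∪ {ball_in(b2,rmC), free(left), robot_in(rmC)}
          = {ball_in(b2,rmC), free(left), robot_in(rmC)}

== RESULT ==
["ball_in(b2,rmC)", "free(left)", "robot_in(rmC)"]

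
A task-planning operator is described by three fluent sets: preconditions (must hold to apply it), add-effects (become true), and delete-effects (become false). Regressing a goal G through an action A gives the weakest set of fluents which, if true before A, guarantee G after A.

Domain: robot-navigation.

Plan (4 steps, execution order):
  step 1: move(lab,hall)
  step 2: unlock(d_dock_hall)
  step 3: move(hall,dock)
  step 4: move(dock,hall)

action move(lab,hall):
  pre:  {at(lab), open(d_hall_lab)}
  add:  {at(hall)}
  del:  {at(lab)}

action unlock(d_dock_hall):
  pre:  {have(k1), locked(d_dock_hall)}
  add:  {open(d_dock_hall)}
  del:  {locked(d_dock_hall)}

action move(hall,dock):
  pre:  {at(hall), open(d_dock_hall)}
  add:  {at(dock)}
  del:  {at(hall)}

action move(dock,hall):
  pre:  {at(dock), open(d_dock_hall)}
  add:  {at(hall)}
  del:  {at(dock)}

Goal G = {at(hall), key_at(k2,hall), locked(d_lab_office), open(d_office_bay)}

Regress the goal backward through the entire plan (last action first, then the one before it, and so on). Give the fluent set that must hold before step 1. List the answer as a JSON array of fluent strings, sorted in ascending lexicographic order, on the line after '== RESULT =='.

Regress step by step:
  through step 4 (move(dock,hall)): drop {at(hall)}, keep {key_at(k2,hall), locked(d_lab_office), open(d_office_bay)}, require {at(dock), open(d_dock_hall)}
    → {at(dock), key_at(k2,hall), locked(d_lab_office), open(d_dock_hall), open(d_office_bay)}
  through step 3 (move(hall,dock)): drop {at(dock)}, keep {key_at(k2,hall), locked(d_lab_office), open(d_dock_hall), open(d_office_bay)}, require {at(hall), open(d_dock_hall)}
    → {at(hall), key_at(k2,hall), locked(d_lab_office), open(d_dock_hall), open(d_office_bay)}
  through step 2 (unlock(d_dock_hall)): drop {open(d_dock_hall)}, keep {at(hall), key_at(k2,hall), locked(d_lab_office), open(d_office_bay)}, require {have(k1), locked(d_dock_hall)}
    → {at(hall), have(k1), key_at(k2,hall), locked(d_dock_hall), locked(d_lab_office), open(d_office_bay)}
  through step 1 (move(lab,hall)): drop {at(hall)}, keep {have(k1), key_at(k2,hall), locked(d_dock_hall), locked(d_lab_office), open(d_office_bay)}, require {at(lab), open(d_hall_lab)}
    → {at(lab), have(k1), key_at(k2,hall), locked(d_dock_hall), locked(d_lab_office), open(d_hall_lab), open(d_office_bay)}

== RESULT ==
["at(lab)", "have(k1)", "key_at(k2,hall)", "locked(d_dock_hall)", "locked(d_lab_office)", "open(d_hall_lab)", "open(d_office_bay)"]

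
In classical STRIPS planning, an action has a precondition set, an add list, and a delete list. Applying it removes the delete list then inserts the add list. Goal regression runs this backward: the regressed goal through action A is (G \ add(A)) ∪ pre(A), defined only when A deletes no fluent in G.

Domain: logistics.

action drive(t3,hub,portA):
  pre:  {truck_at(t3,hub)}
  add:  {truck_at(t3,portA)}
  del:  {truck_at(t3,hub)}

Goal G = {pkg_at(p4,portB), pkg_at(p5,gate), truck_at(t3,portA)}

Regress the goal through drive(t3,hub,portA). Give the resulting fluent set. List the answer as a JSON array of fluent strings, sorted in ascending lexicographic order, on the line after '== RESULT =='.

Compute (G \ add) ∪ pre:
  G ∩ del = {}  (empty — regression defined)
  G \ add = {pkg_at(p4,portB), pkg_at(p5,gate), truck_at(t3,portA)} \ {truck_at(t3,portA)} = {pkg_at(p4,portB), pkg_at(p5,gate)}
  ∪ pre   = {pkg_at(p4,portB), pkg_at(p5,gate)} ∪ {truck_at(t3,hub)}
          = {pkg_at(p4,portB), pkg_at(p5,gate), truck_at(t3,hub)}

== RESULT ==
["pkg_at(p4,portB)", "pkg_at(p5,gate)", "truck_at(t3,hub)"]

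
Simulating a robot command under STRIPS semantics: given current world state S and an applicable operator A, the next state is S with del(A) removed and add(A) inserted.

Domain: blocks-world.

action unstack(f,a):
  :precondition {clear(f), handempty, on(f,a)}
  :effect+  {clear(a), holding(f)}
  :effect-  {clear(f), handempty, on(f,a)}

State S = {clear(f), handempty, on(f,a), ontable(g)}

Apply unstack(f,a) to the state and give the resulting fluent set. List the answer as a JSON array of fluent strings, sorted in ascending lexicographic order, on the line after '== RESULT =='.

Progress:
  pre ⊆ S: {clear(f), handempty, on(f,a)} ⊆ S  — applicable
  S \ del = {ontable(g)}
  ∪ add   = {clear(a), holding(f), ontable(g)}

== RESULT ==
["clear(a)", "holding(f)", "ontable(g)"]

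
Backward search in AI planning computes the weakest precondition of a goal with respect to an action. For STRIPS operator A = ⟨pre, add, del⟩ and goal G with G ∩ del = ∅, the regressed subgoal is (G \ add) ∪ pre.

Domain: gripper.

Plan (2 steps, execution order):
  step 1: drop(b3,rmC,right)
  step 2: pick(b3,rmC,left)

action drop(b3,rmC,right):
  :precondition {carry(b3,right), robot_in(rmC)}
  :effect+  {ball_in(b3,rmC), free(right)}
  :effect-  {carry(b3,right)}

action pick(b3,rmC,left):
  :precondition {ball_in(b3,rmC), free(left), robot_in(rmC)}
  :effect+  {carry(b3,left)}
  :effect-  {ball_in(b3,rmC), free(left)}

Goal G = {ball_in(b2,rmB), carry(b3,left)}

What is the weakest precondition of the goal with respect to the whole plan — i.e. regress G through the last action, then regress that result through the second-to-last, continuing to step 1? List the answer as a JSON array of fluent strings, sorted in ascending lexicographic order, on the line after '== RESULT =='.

Work backward from the goal:
  through step 2 (pick(b3,rmC,left)): drop {carry(b3,left)}, keep {ball_in(b2,rmB)}, require {ball_in(b3,rmC), free(left), robot_in(rmC)}
    → {ball_in(b2,rmB), ball_in(b3,rmC), free(left), robot_in(rmC)}
  through step 1 (drop(b3,rmC,right)): drop {ball_in(b3,rmC)}, keep {ball_in(b2,rmB), free(left), robot_in(rmC)}, require {carry(b3,right), robot_in(rmC)}
    → {ball_in(b2,rmB), carry(b3,right), free(left), robot_in(rmC)}

== RESULT ==
["ball_in(b2,rmB)", "carry(b3,right)", "free(left)", "robot_in(rmC)"]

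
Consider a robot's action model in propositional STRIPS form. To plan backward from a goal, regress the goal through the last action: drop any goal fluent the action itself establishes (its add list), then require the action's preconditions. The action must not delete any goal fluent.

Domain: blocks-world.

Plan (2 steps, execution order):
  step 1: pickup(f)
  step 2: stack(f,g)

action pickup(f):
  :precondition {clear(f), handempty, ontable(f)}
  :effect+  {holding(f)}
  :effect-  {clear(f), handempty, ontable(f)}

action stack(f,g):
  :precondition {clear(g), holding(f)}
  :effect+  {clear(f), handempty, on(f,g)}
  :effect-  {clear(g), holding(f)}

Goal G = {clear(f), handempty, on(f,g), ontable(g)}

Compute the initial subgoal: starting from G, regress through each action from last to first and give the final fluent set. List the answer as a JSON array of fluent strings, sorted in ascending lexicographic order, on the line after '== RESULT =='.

Work backward from the goal:
  through step 2 (stack(f,g)): drop {clear(f), handempty, on(f,g)}, keep {ontable(g)}, require {clear(g), holding(f)}
    → {clear(g), holding(f), ontable(g)}
  through step 1 (pickup(f)): drop {holding(f)}, keep {clear(g), ontable(g)}, require {clear(f), handempty, ontable(f)}
    → {clear(f), clear(g), handempty, ontable(f), ontable(g)}

== RESULT ==
["clear(f)", "clear(g)", "handempty", "ontable(f)", "ontable(g)"]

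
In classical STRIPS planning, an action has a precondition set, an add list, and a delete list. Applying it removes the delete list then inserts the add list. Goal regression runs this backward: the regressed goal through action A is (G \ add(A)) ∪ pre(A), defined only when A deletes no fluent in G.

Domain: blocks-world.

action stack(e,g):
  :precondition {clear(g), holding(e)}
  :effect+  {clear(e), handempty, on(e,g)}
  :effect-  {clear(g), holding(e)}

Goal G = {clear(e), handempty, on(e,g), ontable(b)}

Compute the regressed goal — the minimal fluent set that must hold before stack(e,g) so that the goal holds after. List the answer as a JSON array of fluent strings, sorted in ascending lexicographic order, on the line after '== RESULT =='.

Regress:
  G ∩ del = {}  (empty — regression defined)
  G \ add = {clear(e), handempty, on(e,g), ontable(b)} \ {clear(e), handempty, on(e,g)} = {ontable(b)}
  ∪ pre   = {ontable(b)} ∪ {clear(g), holding(e)}
          = {clear(g), holding(e), ontable(b)}

== RESULT ==
["clear(g)", "holding(e)", "ontable(b)"]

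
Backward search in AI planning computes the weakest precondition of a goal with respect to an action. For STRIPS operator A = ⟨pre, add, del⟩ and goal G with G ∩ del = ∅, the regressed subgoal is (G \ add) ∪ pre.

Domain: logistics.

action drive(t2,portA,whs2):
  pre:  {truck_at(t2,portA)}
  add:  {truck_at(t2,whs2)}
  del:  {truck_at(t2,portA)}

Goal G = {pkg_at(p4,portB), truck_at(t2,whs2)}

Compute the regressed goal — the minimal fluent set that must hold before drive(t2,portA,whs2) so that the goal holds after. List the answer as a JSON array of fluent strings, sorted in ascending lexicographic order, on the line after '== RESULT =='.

Compute (G \ add) ∪ pre:
  G ∩ del = {}  (empty — regression defined)
  G \ add = {pkg_at(p4,portB), truck_at(t2,whs2)} \ {truck_at(t2,whs2)} = {pkg_at(p4,portB)}
  ∪ pre   = {pkg_at(p4,portB)} ∪ {truck_at(t2,portA)}
          = {pkg_at(p4,portB), truck_at(t2,portA)}

== RESULT ==
["pkg_at(p4,portB)", "truck_at(t2,portA)"]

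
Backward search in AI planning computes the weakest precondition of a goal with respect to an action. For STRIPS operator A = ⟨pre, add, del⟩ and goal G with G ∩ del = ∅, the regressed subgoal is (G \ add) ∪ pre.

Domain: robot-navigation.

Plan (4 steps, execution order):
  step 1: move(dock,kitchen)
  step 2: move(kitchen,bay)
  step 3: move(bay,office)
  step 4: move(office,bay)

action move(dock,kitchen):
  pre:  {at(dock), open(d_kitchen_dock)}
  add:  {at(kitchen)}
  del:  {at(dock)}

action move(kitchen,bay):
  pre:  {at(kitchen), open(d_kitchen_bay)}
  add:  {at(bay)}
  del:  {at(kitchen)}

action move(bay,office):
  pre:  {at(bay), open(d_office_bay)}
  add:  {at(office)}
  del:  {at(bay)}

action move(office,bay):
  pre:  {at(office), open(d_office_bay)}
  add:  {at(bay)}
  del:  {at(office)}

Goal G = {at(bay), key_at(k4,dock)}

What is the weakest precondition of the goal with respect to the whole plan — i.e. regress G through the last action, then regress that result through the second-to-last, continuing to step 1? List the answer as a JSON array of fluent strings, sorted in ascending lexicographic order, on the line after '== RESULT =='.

Work backward from the goal:
  through step 4 (move(office,bay)): drop {at(bay)}, keep {key_at(k4,dock)}, require {at(office), open(d_office_bay)}
    → {at(office), key_at(k4,dock), open(d_office_bay)}
  through step 3 (move(bay,office)): drop {at(office)}, keep {key_at(k4,dock), open(d_office_bay)}, require {at(bay), open(d_office_bay)}
    → {at(bay), key_at(k4,dock), open(d_office_bay)}
  through step 2 (move(kitchen,bay)): drop {at(bay)}, keep {key_at(k4,dock), open(d_office_bay)}, require {at(kitchen), open(d_kitchen_bay)}
    → {at(kitchen), key_at(k4,dock), open(d_kitchen_bay), open(d_office_bay)}
  through step 1 (move(dock,kitchen)): drop {at(kitchen)}, keep {key_at(k4,dock), open(d_kitchen_bay), open(d_office_bay)}, require {at(dock), open(d_kitchen_dock)}
    → {at(dock), key_at(k4,dock), open(d_kitchen_bay), open(d_kitchen_dock), open(d_office_bay)}

== RESULT ==
["at(dock)", "key_at(k4,dock)", "open(d_kitchen_bay)", "open(d_kitchen_dock)", "open(d_office_bay)"]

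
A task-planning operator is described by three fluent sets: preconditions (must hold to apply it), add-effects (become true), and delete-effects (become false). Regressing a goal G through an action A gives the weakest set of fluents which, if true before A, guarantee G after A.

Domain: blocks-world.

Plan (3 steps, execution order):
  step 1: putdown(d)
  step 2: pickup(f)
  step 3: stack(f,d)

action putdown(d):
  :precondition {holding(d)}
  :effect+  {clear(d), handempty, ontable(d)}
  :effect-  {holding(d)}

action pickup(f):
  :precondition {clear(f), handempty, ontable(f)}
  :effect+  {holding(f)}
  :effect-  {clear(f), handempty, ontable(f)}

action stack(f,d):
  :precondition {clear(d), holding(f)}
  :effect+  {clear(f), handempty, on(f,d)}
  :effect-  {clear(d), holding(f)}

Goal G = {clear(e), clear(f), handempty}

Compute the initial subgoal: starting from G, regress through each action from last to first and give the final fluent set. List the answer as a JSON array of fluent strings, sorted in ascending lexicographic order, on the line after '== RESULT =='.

Work backward from the goal:
  through step 3 (stack(f,d)): drop {clear(f), handempty}, keep {clear(e)}, require {clear(d), holding(f)}
    → {clear(d), clear(e), holding(f)}
  through step 2 (pickup(f)): drop {holding(f)}, keep {clear(d), clear(e)}, require {clear(f), handempty, ontable(f)}
    → {clear(d), clear(e), clear(f), handempty, ontable(f)}
  through step 1 (putdown(d)): drop {clear(d), handempty}, keep {clear(e), clear(f), ontable(f)}, require {holding(d)}
    → {clear(e), clear(f), holding(d), ontable(f)}

== RESULT ==
["clear(e)", "clear(f)", "holding(d)", "ontable(f)"]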